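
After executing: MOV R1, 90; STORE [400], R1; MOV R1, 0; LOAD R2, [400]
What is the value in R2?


Register and memory trace:
  MOV R1, 90  → R1 = 90
  STORE [400], R1  → mem[400] = 90
  MOV R1, 0  → R1 = 0
  LOAD R2, [400]  → R2 = mem[400] = 90
Final: R2 = 90

90


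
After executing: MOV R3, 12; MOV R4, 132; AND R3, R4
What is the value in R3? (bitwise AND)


Register state trace:
  MOV R3, 12  → R3 = 12 (0b00001100)
  MOV R4, 132  → R4 = 132 (0b10000100)
  AND R3, R4  → R3 = 12 AND 132 = 4 (0b00000100)
Final: R3 = 4

4


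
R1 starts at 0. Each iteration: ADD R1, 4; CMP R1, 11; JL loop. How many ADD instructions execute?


Loop trace (R1 starts at 0, target 11, step 4):
  ADD #1: R1 = 0 + 4 = 4  → 4 < 11, loop
  ADD #2: R1 = 4 + 4 = 8  → 8 < 11, loop
  ADD #3: R1 = 8 + 4 = 12  → 12 >= 11, exit
Total ADD instructions: 3

3


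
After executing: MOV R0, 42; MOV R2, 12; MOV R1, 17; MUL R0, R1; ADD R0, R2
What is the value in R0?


Register state trace:
  MOV R0, 42  → R0 = 42
  MOV R2, 12  → R2 = 12
  MOV R1, 17  → R1 = 17
  MUL R0, R1  → R0 = 42 * 17 = 714
  ADD R0, R2  → R0 = 714 + 12 = 726
Final: R0 = 726

726


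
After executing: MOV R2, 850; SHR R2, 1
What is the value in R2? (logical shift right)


Register state trace:
  MOV R2, 850  → R2 = 850
  SHR R2, 1  → R2 = 850 >> 1 = 850 // 2^1 = 425
Final: R2 = 425

425


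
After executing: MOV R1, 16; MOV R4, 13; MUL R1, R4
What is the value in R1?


Register state trace:
  MOV R1, 16  → R1 = 16
  MOV R4, 13  → R4 = 13
  MUL R1, R4  → R1 = 16 * 13 = 208
Final: R1 = 208

208


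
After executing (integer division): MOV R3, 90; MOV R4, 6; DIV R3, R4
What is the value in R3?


Register state trace:
  MOV R3, 90  → R3 = 90
  MOV R4, 6  → R4 = 6
  DIV R3, R4  → R3 = 90 // 6 = 15
Final: R3 = 15

15


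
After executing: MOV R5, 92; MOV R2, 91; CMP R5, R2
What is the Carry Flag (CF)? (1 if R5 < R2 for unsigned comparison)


Register state trace:
  MOV R5, 92  → R5 = 92
  MOV R2, 91  → R2 = 91
  CMP R5, R2  → unsigned 92 - 91: no borrow
  92 >= 91, so CF = 0
CF = 0

0


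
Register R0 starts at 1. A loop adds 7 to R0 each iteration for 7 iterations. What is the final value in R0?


Starting value: R0 = 1
  Iter 1: R0 = 1 + 7 = 8
  Iter 2: R0 = 8 + 7 = 15
  Iter 3: R0 = 15 + 7 = 22
  Iter 4: R0 = 22 + 7 = 29
  Iter 5: R0 = 29 + 7 = 36
  Iter 6: R0 = 36 + 7 = 43
  Iter 7: R0 = 43 + 7 = 50
Final: R0 = 50

50


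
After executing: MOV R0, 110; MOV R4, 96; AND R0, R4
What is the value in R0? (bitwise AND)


Register state trace:
  MOV R0, 110  → R0 = 110 (0b01101110)
  MOV R4, 96  → R4 = 96 (0b01100000)
  AND R0, R4  → R0 = 110 AND 96 = 96 (0b01100000)
Final: R0 = 96

96


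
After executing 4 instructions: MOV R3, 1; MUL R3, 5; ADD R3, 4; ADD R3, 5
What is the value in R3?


Register state trace:
  MOV R3, 1  → R3 = 1
  MUL R3, 5  → R3 = 1 * 5 = 5
  ADD R3, 4  → R3 = 5 + 4 = 9
  ADD R3, 5  → R3 = 9 + 5 = 14
Final: R3 = 14

14


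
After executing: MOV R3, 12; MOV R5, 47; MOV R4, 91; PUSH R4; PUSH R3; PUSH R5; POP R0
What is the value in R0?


Stack trace (top is rightmost):
  MOV R3, 12  → R3 = 12
  MOV R5, 47  → R5 = 47
  MOV R4, 91  → R4 = 91
  PUSH R4  → stack: [91]
  PUSH R3  → stack: [91, 12]
  PUSH R5  → stack: [91, 12, 47]
  POP R0  → R0 = 47, stack: [91, 12]
Final: R0 = 47

47


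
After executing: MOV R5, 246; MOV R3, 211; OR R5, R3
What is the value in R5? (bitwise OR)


Register state trace:
  MOV R5, 246  → R5 = 246 (0b11110110)
  MOV R3, 211  → R3 = 211 (0b11010011)
  OR R5, R3   → R5 = 246 OR 211 = 247 (0b11110111)
Final: R5 = 247

247


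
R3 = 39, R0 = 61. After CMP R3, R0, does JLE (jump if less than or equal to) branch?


Trace:
  R3 = 39, R0 = 61
  CMP R3, R0  → compares 39 vs 61
  JLE checks: is 39 less than or equal to 61?
  39 < 61, so condition is true
Branch taken: Yes

Yes


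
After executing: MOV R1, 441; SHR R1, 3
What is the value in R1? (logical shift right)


Register state trace:
  MOV R1, 441  → R1 = 441
  SHR R1, 3  → R1 = 441 >> 3 = 441 // 2^3 = 55
Final: R1 = 55

55


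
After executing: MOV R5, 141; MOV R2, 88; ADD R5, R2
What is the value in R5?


Register state trace:
  MOV R5, 141  → R5 = 141
  MOV R2, 88  → R2 = 88
  ADD R5, R2  → R5 = 141 + 88 = 229
Final: R5 = 229

229


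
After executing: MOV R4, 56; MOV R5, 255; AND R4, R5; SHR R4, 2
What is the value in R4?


Register state trace:
  MOV R4, 56  → R4 = 56 (0b00111000)
  MOV R5, 255  → R5 = 255 (0b11111111)
  AND R4, R5  → R4 = 56 AND 255 = 56 (0b00111000)
  SHR R4, 2  → R4 = 56 >> 2 = 14
Final: R4 = 14

14


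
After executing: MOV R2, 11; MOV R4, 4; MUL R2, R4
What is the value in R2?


Register state trace:
  MOV R2, 11  → R2 = 11
  MOV R4, 4  → R4 = 4
  MUL R2, R4  → R2 = 11 * 4 = 44
Final: R2 = 44

44


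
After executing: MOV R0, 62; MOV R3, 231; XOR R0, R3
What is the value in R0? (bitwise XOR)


Register state trace:
  MOV R0, 62  → R0 = 62 (0b00111110)
  MOV R3, 231  → R3 = 231 (0b11100111)
  XOR R0, R3  → R0 = 62 XOR 231 = 217 (0b11011001)
Final: R0 = 217

217


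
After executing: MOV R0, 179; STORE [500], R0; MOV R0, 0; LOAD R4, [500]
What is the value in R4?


Register and memory trace:
  MOV R0, 179  → R0 = 179
  STORE [500], R0  → mem[500] = 179
  MOV R0, 0  → R0 = 0
  LOAD R4, [500]  → R4 = mem[500] = 179
Final: R4 = 179

179


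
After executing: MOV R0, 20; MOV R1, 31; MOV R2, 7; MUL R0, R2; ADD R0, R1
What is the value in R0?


Register state trace:
  MOV R0, 20  → R0 = 20
  MOV R1, 31  → R1 = 31
  MOV R2, 7  → R2 = 7
  MUL R0, R2  → R0 = 20 * 7 = 140
  ADD R0, R1  → R0 = 140 + 31 = 171
Final: R0 = 171

171


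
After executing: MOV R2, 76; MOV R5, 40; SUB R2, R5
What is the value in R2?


Register state trace:
  MOV R2, 76  → R2 = 76
  MOV R5, 40  → R5 = 40
  SUB R2, R5  → R2 = 76 - 40 = 36
Final: R2 = 36

36


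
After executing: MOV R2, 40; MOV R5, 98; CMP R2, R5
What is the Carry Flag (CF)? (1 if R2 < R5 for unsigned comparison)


Register state trace:
  MOV R2, 40  → R2 = 40
  MOV R5, 98  → R5 = 98
  CMP R2, R5  → unsigned 40 - 98: borrow occurs
  40 < 98, so CF = 1
CF = 1

1


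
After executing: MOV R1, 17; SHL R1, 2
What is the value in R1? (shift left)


Register state trace:
  MOV R1, 17  → R1 = 17
  SHL R1, 2  → R1 = 17 << 2 = 17 * 2^2 = 68
Final: R1 = 68

68


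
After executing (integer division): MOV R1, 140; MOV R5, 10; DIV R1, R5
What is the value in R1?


Register state trace:
  MOV R1, 140  → R1 = 140
  MOV R5, 10  → R5 = 10
  DIV R1, R5  → R1 = 140 // 10 = 14
Final: R1 = 14

14


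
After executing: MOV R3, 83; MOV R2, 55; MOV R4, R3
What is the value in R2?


Register state trace:
  MOV R3, 83  → R3 = 83
  MOV R2, 55  → R2 = 55
  MOV R4, R3  → R4 = 83
Final: R2 = 55

55


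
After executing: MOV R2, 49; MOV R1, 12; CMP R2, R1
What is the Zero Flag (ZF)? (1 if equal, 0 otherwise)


Register state trace:
  MOV R2, 49  → R2 = 49
  MOV R1, 12  → R1 = 12
  CMP R2, R1  → computes 49 - 12 = 37
  Result is nonzero, so values are not equal
ZF = 0

0


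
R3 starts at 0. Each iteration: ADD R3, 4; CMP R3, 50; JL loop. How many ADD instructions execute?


Loop trace (R3 starts at 0, target 50, step 4):
  ADD #1: R3 = 0 + 4 = 4  → 4 < 50, loop
  ADD #2: R3 = 4 + 4 = 8  → 8 < 50, loop
  ADD #3: R3 = 8 + 4 = 12  → 12 < 50, loop
  ADD #4: R3 = 12 + 4 = 16  → 16 < 50, loop
  ADD #5: R3 = 16 + 4 = 20  → 20 < 50, loop
  ADD #6: R3 = 20 + 4 = 24  → 24 < 50, loop
  ADD #7: R3 = 24 + 4 = 28  → 28 < 50, loop
  ADD #8: R3 = 28 + 4 = 32  → 32 < 50, loop
  ADD #9: R3 = 32 + 4 = 36  → 36 < 50, loop
  ADD #10: R3 = 36 + 4 = 40  → 40 < 50, loop
  ADD #11: R3 = 40 + 4 = 44  → 44 < 50, loop
  ADD #12: R3 = 44 + 4 = 48  → 48 < 50, loop
  ADD #13: R3 = 48 + 4 = 52  → 52 >= 50, exit
Total ADD instructions: 13

13


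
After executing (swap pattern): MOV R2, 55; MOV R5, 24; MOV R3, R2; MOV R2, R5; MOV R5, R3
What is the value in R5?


Register state trace (swap pattern):
  MOV R2, 55  → R2 = 55
  MOV R5, 24  → R5 = 24
  MOV R3, R2  → R3 = 55  (save R2)
  MOV R2, R5  → R2 = 24  (R2 gets R5's value)
  MOV R5, R3  → R5 = 55  (R5 gets saved value)
Final: R5 = 55

55


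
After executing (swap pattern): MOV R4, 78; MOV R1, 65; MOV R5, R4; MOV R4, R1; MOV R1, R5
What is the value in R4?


Register state trace (swap pattern):
  MOV R4, 78  → R4 = 78
  MOV R1, 65  → R1 = 65
  MOV R5, R4  → R5 = 78  (save R4)
  MOV R4, R1  → R4 = 65  (R4 gets R1's value)
  MOV R1, R5  → R1 = 78  (R1 gets saved value)
Final: R4 = 65

65


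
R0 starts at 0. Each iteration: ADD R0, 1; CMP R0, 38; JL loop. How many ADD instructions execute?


Loop trace (R0 starts at 0, target 38, step 1):
  ADD #1: R0 = 0 + 1 = 1  → 1 < 38, loop
  ADD #2: R0 = 1 + 1 = 2  → 2 < 38, loop
  ADD #3: R0 = 2 + 1 = 3  → 3 < 38, loop
  ADD #4: R0 = 3 + 1 = 4  → 4 < 38, loop
  ADD #5: R0 = 4 + 1 = 5  → 5 < 38, loop
  ADD #6: R0 = 5 + 1 = 6  → 6 < 38, loop
  ADD #7: R0 = 6 + 1 = 7  → 7 < 38, loop
  ADD #8: R0 = 7 + 1 = 8  → 8 < 38, loop
  ADD #9: R0 = 8 + 1 = 9  → 9 < 38, loop
  ADD #10: R0 = 9 + 1 = 10  → 10 < 38, loop
  ADD #11: R0 = 10 + 1 = 11  → 11 < 38, loop
  ADD #12: R0 = 11 + 1 = 12  → 12 < 38, loop
  ADD #13: R0 = 12 + 1 = 13  → 13 < 38, loop
  ADD #14: R0 = 13 + 1 = 14  → 14 < 38, loop
  ADD #15: R0 = 14 + 1 = 15  → 15 < 38, loop
  ADD #16: R0 = 15 + 1 = 16  → 16 < 38, loop
  ADD #17: R0 = 16 + 1 = 17  → 17 < 38, loop
  ADD #18: R0 = 17 + 1 = 18  → 18 < 38, loop
  ADD #19: R0 = 18 + 1 = 19  → 19 < 38, loop
  ADD #20: R0 = 19 + 1 = 20  → 20 < 38, loop
  ADD #21: R0 = 20 + 1 = 21  → 21 < 38, loop
  ADD #22: R0 = 21 + 1 = 22  → 22 < 38, loop
  ADD #23: R0 = 22 + 1 = 23  → 23 < 38, loop
  ADD #24: R0 = 23 + 1 = 24  → 24 < 38, loop
  ADD #25: R0 = 24 + 1 = 25  → 25 < 38, loop
  ADD #26: R0 = 25 + 1 = 26  → 26 < 38, loop
  ADD #27: R0 = 26 + 1 = 27  → 27 < 38, loop
  ADD #28: R0 = 27 + 1 = 28  → 28 < 38, loop
  ADD #29: R0 = 28 + 1 = 29  → 29 < 38, loop
  ADD #30: R0 = 29 + 1 = 30  → 30 < 38, loop
  ADD #31: R0 = 30 + 1 = 31  → 31 < 38, loop
  ADD #32: R0 = 31 + 1 = 32  → 32 < 38, loop
  ADD #33: R0 = 32 + 1 = 33  → 33 < 38, loop
  ADD #34: R0 = 33 + 1 = 34  → 34 < 38, loop
  ADD #35: R0 = 34 + 1 = 35  → 35 < 38, loop
  ADD #36: R0 = 35 + 1 = 36  → 36 < 38, loop
  ADD #37: R0 = 36 + 1 = 37  → 37 < 38, loop
  ADD #38: R0 = 37 + 1 = 38  → 38 >= 38, exit
Total ADD instructions: 38

38


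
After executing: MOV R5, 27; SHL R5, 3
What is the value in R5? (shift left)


Register state trace:
  MOV R5, 27  → R5 = 27
  SHL R5, 3  → R5 = 27 << 3 = 27 * 2^3 = 216
Final: R5 = 216

216


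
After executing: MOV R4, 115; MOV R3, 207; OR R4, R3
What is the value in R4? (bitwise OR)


Register state trace:
  MOV R4, 115  → R4 = 115 (0b01110011)
  MOV R3, 207  → R3 = 207 (0b11001111)
  OR R4, R3   → R4 = 115 OR 207 = 255 (0b11111111)
Final: R4 = 255

255


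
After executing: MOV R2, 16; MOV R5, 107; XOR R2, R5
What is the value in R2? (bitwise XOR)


Register state trace:
  MOV R2, 16  → R2 = 16 (0b00010000)
  MOV R5, 107  → R5 = 107 (0b01101011)
  XOR R2, R5  → R2 = 16 XOR 107 = 123 (0b01111011)
Final: R2 = 123

123


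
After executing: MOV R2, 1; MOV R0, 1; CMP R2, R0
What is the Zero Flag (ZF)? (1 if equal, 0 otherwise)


Register state trace:
  MOV R2, 1  → R2 = 1
  MOV R0, 1  → R0 = 1
  CMP R2, R0  → computes 1 - 1 = 0
  Result is zero, so values are equal
ZF = 1

1


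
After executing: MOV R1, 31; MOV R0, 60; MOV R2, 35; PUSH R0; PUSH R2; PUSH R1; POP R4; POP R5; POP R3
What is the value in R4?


Stack trace (top is rightmost):
  MOV R1, 31  → R1 = 31
  MOV R0, 60  → R0 = 60
  MOV R2, 35  → R2 = 35
  PUSH R0  → stack: [60]
  PUSH R2  → stack: [60, 35]
  PUSH R1  → stack: [60, 35, 31]
  POP R4  → R4 = 31, stack: [60, 35]
  POP R5  → R5 = 35, stack: [60]
  POP R3  → R3 = 60, stack: []
Final: R4 = 31

31


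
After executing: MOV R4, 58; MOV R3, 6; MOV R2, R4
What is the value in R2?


Register state trace:
  MOV R4, 58  → R4 = 58
  MOV R3, 6  → R3 = 6
  MOV R2, R4  → R2 = 58
Final: R2 = 58

58


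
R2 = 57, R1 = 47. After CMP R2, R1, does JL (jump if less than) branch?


Trace:
  R2 = 57, R1 = 47
  CMP R2, R1  → compares 57 vs 47
  JL checks: is 57 less than 47?
  57 > 47, so condition is false
Branch taken: No

No


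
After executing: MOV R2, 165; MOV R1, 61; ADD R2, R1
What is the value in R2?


Register state trace:
  MOV R2, 165  → R2 = 165
  MOV R1, 61  → R1 = 61
  ADD R2, R1  → R2 = 165 + 61 = 226
Final: R2 = 226

226


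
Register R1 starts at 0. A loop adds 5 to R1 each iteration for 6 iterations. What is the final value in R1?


Starting value: R1 = 0
  Iter 1: R1 = 0 + 5 = 5
  Iter 2: R1 = 5 + 5 = 10
  Iter 3: R1 = 10 + 5 = 15
  Iter 4: R1 = 15 + 5 = 20
  Iter 5: R1 = 20 + 5 = 25
  Iter 6: R1 = 25 + 5 = 30
Final: R1 = 30

30


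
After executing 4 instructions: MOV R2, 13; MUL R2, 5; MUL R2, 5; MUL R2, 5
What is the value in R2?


Register state trace:
  MOV R2, 13  → R2 = 13
  MUL R2, 5  → R2 = 13 * 5 = 65
  MUL R2, 5  → R2 = 65 * 5 = 325
  MUL R2, 5  → R2 = 325 * 5 = 1625
Final: R2 = 1625

1625


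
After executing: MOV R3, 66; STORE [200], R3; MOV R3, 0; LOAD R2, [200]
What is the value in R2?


Register and memory trace:
  MOV R3, 66  → R3 = 66
  STORE [200], R3  → mem[200] = 66
  MOV R3, 0  → R3 = 0
  LOAD R2, [200]  → R2 = mem[200] = 66
Final: R2 = 66

66


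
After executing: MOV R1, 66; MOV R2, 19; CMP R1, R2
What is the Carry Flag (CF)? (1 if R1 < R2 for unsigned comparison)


Register state trace:
  MOV R1, 66  → R1 = 66
  MOV R2, 19  → R2 = 19
  CMP R1, R2  → unsigned 66 - 19: no borrow
  66 >= 19, so CF = 0
CF = 0

0


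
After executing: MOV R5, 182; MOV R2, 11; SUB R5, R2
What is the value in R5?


Register state trace:
  MOV R5, 182  → R5 = 182
  MOV R2, 11  → R2 = 11
  SUB R5, R2  → R5 = 182 - 11 = 171
Final: R5 = 171

171


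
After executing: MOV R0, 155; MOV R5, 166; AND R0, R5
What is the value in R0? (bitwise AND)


Register state trace:
  MOV R0, 155  → R0 = 155 (0b10011011)
  MOV R5, 166  → R5 = 166 (0b10100110)
  AND R0, R5  → R0 = 155 AND 166 = 130 (0b10000010)
Final: R0 = 130

130


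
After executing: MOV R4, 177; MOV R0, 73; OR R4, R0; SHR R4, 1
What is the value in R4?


Register state trace:
  MOV R4, 177  → R4 = 177 (0b10110001)
  MOV R0, 73  → R0 = 73 (0b01001001)
  OR R4, R0  → R4 = 177 OR 73 = 249 (0b11111001)
  SHR R4, 1  → R4 = 249 >> 1 = 124
Final: R4 = 124

124


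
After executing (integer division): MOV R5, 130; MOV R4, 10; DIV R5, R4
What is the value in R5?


Register state trace:
  MOV R5, 130  → R5 = 130
  MOV R4, 10  → R4 = 10
  DIV R5, R4  → R5 = 130 // 10 = 13
Final: R5 = 13

13


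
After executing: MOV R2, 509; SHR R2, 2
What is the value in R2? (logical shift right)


Register state trace:
  MOV R2, 509  → R2 = 509
  SHR R2, 2  → R2 = 509 >> 2 = 509 // 2^2 = 127
Final: R2 = 127

127


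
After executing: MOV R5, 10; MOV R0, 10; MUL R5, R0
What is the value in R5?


Register state trace:
  MOV R5, 10  → R5 = 10
  MOV R0, 10  → R0 = 10
  MUL R5, R0  → R5 = 10 * 10 = 100
Final: R5 = 100

100


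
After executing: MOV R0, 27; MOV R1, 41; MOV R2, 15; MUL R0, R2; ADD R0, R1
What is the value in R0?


Register state trace:
  MOV R0, 27  → R0 = 27
  MOV R1, 41  → R1 = 41
  MOV R2, 15  → R2 = 15
  MUL R0, R2  → R0 = 27 * 15 = 405
  ADD R0, R1  → R0 = 405 + 41 = 446
Final: R0 = 446

446


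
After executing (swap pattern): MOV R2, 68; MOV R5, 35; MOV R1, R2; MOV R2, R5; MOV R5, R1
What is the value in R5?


Register state trace (swap pattern):
  MOV R2, 68  → R2 = 68
  MOV R5, 35  → R5 = 35
  MOV R1, R2  → R1 = 68  (save R2)
  MOV R2, R5  → R2 = 35  (R2 gets R5's value)
  MOV R5, R1  → R5 = 68  (R5 gets saved value)
Final: R5 = 68

68


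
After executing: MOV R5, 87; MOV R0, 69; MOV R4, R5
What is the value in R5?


Register state trace:
  MOV R5, 87  → R5 = 87
  MOV R0, 69  → R0 = 69
  MOV R4, R5  → R4 = 87
Final: R5 = 87

87


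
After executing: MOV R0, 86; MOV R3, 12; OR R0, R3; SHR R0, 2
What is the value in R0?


Register state trace:
  MOV R0, 86  → R0 = 86 (0b01010110)
  MOV R3, 12  → R3 = 12 (0b00001100)
  OR R0, R3  → R0 = 86 OR 12 = 94 (0b01011110)
  SHR R0, 2  → R0 = 94 >> 2 = 23
Final: R0 = 23

23


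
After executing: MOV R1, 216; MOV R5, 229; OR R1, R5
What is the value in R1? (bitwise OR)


Register state trace:
  MOV R1, 216  → R1 = 216 (0b11011000)
  MOV R5, 229  → R5 = 229 (0b11100101)
  OR R1, R5   → R1 = 216 OR 229 = 253 (0b11111101)
Final: R1 = 253

253


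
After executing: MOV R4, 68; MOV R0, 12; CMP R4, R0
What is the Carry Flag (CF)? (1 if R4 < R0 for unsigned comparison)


Register state trace:
  MOV R4, 68  → R4 = 68
  MOV R0, 12  → R0 = 12
  CMP R4, R0  → unsigned 68 - 12: no borrow
  68 >= 12, so CF = 0
CF = 0

0


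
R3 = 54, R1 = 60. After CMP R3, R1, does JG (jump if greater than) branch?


Trace:
  R3 = 54, R1 = 60
  CMP R3, R1  → compares 54 vs 60
  JG checks: is 54 greater than 60?
  54 < 60, so condition is false
Branch taken: No

No


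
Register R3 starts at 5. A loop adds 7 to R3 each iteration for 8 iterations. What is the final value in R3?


Starting value: R3 = 5
  Iter 1: R3 = 5 + 7 = 12
  Iter 2: R3 = 12 + 7 = 19
  Iter 3: R3 = 19 + 7 = 26
  Iter 4: R3 = 26 + 7 = 33
  Iter 5: R3 = 33 + 7 = 40
  Iter 6: R3 = 40 + 7 = 47
  Iter 7: R3 = 47 + 7 = 54
  Iter 8: R3 = 54 + 7 = 61
Final: R3 = 61

61


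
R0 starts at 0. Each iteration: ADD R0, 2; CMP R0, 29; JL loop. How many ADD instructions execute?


Loop trace (R0 starts at 0, target 29, step 2):
  ADD #1: R0 = 0 + 2 = 2  → 2 < 29, loop
  ADD #2: R0 = 2 + 2 = 4  → 4 < 29, loop
  ADD #3: R0 = 4 + 2 = 6  → 6 < 29, loop
  ADD #4: R0 = 6 + 2 = 8  → 8 < 29, loop
  ADD #5: R0 = 8 + 2 = 10  → 10 < 29, loop
  ADD #6: R0 = 10 + 2 = 12  → 12 < 29, loop
  ADD #7: R0 = 12 + 2 = 14  → 14 < 29, loop
  ADD #8: R0 = 14 + 2 = 16  → 16 < 29, loop
  ADD #9: R0 = 16 + 2 = 18  → 18 < 29, loop
  ADD #10: R0 = 18 + 2 = 20  → 20 < 29, loop
  ADD #11: R0 = 20 + 2 = 22  → 22 < 29, loop
  ADD #12: R0 = 22 + 2 = 24  → 24 < 29, loop
  ADD #13: R0 = 24 + 2 = 26  → 26 < 29, loop
  ADD #14: R0 = 26 + 2 = 28  → 28 < 29, loop
  ADD #15: R0 = 28 + 2 = 30  → 30 >= 29, exit
Total ADD instructions: 15

15


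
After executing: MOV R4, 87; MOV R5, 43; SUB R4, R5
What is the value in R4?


Register state trace:
  MOV R4, 87  → R4 = 87
  MOV R5, 43  → R5 = 43
  SUB R4, R5  → R4 = 87 - 43 = 44
Final: R4 = 44

44


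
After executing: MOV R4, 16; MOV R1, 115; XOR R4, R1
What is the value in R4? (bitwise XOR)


Register state trace:
  MOV R4, 16  → R4 = 16 (0b00010000)
  MOV R1, 115  → R1 = 115 (0b01110011)
  XOR R4, R1  → R4 = 16 XOR 115 = 99 (0b01100011)
Final: R4 = 99

99


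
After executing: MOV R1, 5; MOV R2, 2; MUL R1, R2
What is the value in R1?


Register state trace:
  MOV R1, 5  → R1 = 5
  MOV R2, 2  → R2 = 2
  MUL R1, R2  → R1 = 5 * 2 = 10
Final: R1 = 10

10


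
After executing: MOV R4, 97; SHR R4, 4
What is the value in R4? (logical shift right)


Register state trace:
  MOV R4, 97  → R4 = 97
  SHR R4, 4  → R4 = 97 >> 4 = 97 // 2^4 = 6
Final: R4 = 6

6


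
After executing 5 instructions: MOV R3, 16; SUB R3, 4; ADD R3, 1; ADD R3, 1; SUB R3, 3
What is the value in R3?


Register state trace:
  MOV R3, 16  → R3 = 16
  SUB R3, 4  → R3 = 16 - 4 = 12
  ADD R3, 1  → R3 = 12 + 1 = 13
  ADD R3, 1  → R3 = 13 + 1 = 14
  SUB R3, 3  → R3 = 14 - 3 = 11
Final: R3 = 11

11


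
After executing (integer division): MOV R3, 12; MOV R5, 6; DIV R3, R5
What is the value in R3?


Register state trace:
  MOV R3, 12  → R3 = 12
  MOV R5, 6  → R5 = 6
  DIV R3, R5  → R3 = 12 // 6 = 2
Final: R3 = 2

2


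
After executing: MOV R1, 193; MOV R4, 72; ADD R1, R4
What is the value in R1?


Register state trace:
  MOV R1, 193  → R1 = 193
  MOV R4, 72  → R4 = 72
  ADD R1, R4  → R1 = 193 + 72 = 265
Final: R1 = 265

265


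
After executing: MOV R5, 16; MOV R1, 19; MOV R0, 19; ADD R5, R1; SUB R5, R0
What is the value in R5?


Register state trace:
  MOV R5, 16  → R5 = 16
  MOV R1, 19  → R1 = 19
  MOV R0, 19  → R0 = 19
  ADD R5, R1  → R5 = 16 + 19 = 35
  SUB R5, R0  → R5 = 35 - 19 = 16
Final: R5 = 16

16


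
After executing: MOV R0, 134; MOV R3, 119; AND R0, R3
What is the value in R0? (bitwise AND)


Register state trace:
  MOV R0, 134  → R0 = 134 (0b10000110)
  MOV R3, 119  → R3 = 119 (0b01110111)
  AND R0, R3  → R0 = 134 AND 119 = 6 (0b00000110)
Final: R0 = 6

6


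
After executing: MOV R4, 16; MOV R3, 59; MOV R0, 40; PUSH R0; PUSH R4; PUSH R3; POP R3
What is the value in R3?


Stack trace (top is rightmost):
  MOV R4, 16  → R4 = 16
  MOV R3, 59  → R3 = 59
  MOV R0, 40  → R0 = 40
  PUSH R0  → stack: [40]
  PUSH R4  → stack: [40, 16]
  PUSH R3  → stack: [40, 16, 59]
  POP R3  → R3 = 59, stack: [40, 16]
Final: R3 = 59

59


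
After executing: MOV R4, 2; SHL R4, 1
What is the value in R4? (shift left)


Register state trace:
  MOV R4, 2  → R4 = 2
  SHL R4, 1  → R4 = 2 << 1 = 2 * 2^1 = 4
Final: R4 = 4

4


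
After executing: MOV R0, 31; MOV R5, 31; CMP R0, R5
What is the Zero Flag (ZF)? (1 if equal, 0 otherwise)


Register state trace:
  MOV R0, 31  → R0 = 31
  MOV R5, 31  → R5 = 31
  CMP R0, R5  → computes 31 - 31 = 0
  Result is zero, so values are equal
ZF = 1

1


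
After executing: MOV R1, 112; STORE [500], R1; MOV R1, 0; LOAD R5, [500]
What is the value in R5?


Register and memory trace:
  MOV R1, 112  → R1 = 112
  STORE [500], R1  → mem[500] = 112
  MOV R1, 0  → R1 = 0
  LOAD R5, [500]  → R5 = mem[500] = 112
Final: R5 = 112

112


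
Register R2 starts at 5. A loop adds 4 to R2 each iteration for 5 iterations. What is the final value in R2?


Starting value: R2 = 5
  Iter 1: R2 = 5 + 4 = 9
  Iter 2: R2 = 9 + 4 = 13
  Iter 3: R2 = 13 + 4 = 17
  Iter 4: R2 = 17 + 4 = 21
  Iter 5: R2 = 21 + 4 = 25
Final: R2 = 25

25


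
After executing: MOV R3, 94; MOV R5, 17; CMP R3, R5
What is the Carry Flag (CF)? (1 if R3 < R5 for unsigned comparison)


Register state trace:
  MOV R3, 94  → R3 = 94
  MOV R5, 17  → R5 = 17
  CMP R3, R5  → unsigned 94 - 17: no borrow
  94 >= 17, so CF = 0
CF = 0

0


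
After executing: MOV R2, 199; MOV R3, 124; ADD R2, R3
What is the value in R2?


Register state trace:
  MOV R2, 199  → R2 = 199
  MOV R3, 124  → R3 = 124
  ADD R2, R3  → R2 = 199 + 124 = 323
Final: R2 = 323

323


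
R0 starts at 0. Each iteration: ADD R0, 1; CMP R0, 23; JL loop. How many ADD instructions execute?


Loop trace (R0 starts at 0, target 23, step 1):
  ADD #1: R0 = 0 + 1 = 1  → 1 < 23, loop
  ADD #2: R0 = 1 + 1 = 2  → 2 < 23, loop
  ADD #3: R0 = 2 + 1 = 3  → 3 < 23, loop
  ADD #4: R0 = 3 + 1 = 4  → 4 < 23, loop
  ADD #5: R0 = 4 + 1 = 5  → 5 < 23, loop
  ADD #6: R0 = 5 + 1 = 6  → 6 < 23, loop
  ADD #7: R0 = 6 + 1 = 7  → 7 < 23, loop
  ADD #8: R0 = 7 + 1 = 8  → 8 < 23, loop
  ADD #9: R0 = 8 + 1 = 9  → 9 < 23, loop
  ADD #10: R0 = 9 + 1 = 10  → 10 < 23, loop
  ADD #11: R0 = 10 + 1 = 11  → 11 < 23, loop
  ADD #12: R0 = 11 + 1 = 12  → 12 < 23, loop
  ADD #13: R0 = 12 + 1 = 13  → 13 < 23, loop
  ADD #14: R0 = 13 + 1 = 14  → 14 < 23, loop
  ADD #15: R0 = 14 + 1 = 15  → 15 < 23, loop
  ADD #16: R0 = 15 + 1 = 16  → 16 < 23, loop
  ADD #17: R0 = 16 + 1 = 17  → 17 < 23, loop
  ADD #18: R0 = 17 + 1 = 18  → 18 < 23, loop
  ADD #19: R0 = 18 + 1 = 19  → 19 < 23, loop
  ADD #20: R0 = 19 + 1 = 20  → 20 < 23, loop
  ADD #21: R0 = 20 + 1 = 21  → 21 < 23, loop
  ADD #22: R0 = 21 + 1 = 22  → 22 < 23, loop
  ADD #23: R0 = 22 + 1 = 23  → 23 >= 23, exit
Total ADD instructions: 23

23


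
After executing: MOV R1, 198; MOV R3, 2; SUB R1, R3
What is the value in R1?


Register state trace:
  MOV R1, 198  → R1 = 198
  MOV R3, 2  → R3 = 2
  SUB R1, R3  → R1 = 198 - 2 = 196
Final: R1 = 196

196


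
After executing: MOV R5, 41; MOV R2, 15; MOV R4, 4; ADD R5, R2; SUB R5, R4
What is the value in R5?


Register state trace:
  MOV R5, 41  → R5 = 41
  MOV R2, 15  → R2 = 15
  MOV R4, 4  → R4 = 4
  ADD R5, R2  → R5 = 41 + 15 = 56
  SUB R5, R4  → R5 = 56 - 4 = 52
Final: R5 = 52

52


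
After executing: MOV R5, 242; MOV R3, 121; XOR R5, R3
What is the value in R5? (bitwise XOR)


Register state trace:
  MOV R5, 242  → R5 = 242 (0b11110010)
  MOV R3, 121  → R3 = 121 (0b01111001)
  XOR R5, R3  → R5 = 242 XOR 121 = 139 (0b10001011)
Final: R5 = 139

139


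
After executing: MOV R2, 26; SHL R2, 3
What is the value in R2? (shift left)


Register state trace:
  MOV R2, 26  → R2 = 26
  SHL R2, 3  → R2 = 26 << 3 = 26 * 2^3 = 208
Final: R2 = 208

208


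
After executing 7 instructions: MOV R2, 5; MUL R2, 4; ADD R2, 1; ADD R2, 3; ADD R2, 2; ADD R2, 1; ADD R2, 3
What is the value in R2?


Register state trace:
  MOV R2, 5  → R2 = 5
  MUL R2, 4  → R2 = 5 * 4 = 20
  ADD R2, 1  → R2 = 20 + 1 = 21
  ADD R2, 3  → R2 = 21 + 3 = 24
  ADD R2, 2  → R2 = 24 + 2 = 26
  ADD R2, 1  → R2 = 26 + 1 = 27
  ADD R2, 3  → R2 = 27 + 3 = 30
Final: R2 = 30

30


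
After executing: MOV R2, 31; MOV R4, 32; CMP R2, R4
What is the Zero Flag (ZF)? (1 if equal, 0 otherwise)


Register state trace:
  MOV R2, 31  → R2 = 31
  MOV R4, 32  → R4 = 32
  CMP R2, R4  → computes 31 - 32 = -1
  Result is nonzero, so values are not equal
ZF = 0

0


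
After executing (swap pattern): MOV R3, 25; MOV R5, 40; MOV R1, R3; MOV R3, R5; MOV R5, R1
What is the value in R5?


Register state trace (swap pattern):
  MOV R3, 25  → R3 = 25
  MOV R5, 40  → R5 = 40
  MOV R1, R3  → R1 = 25  (save R3)
  MOV R3, R5  → R3 = 40  (R3 gets R5's value)
  MOV R5, R1  → R5 = 25  (R5 gets saved value)
Final: R5 = 25

25


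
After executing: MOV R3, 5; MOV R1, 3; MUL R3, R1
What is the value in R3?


Register state trace:
  MOV R3, 5  → R3 = 5
  MOV R1, 3  → R1 = 3
  MUL R3, R1  → R3 = 5 * 3 = 15
Final: R3 = 15

15


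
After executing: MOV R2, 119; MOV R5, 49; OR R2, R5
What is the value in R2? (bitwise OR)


Register state trace:
  MOV R2, 119  → R2 = 119 (0b01110111)
  MOV R5, 49  → R5 = 49 (0b00110001)
  OR R2, R5   → R2 = 119 OR 49 = 119 (0b01110111)
Final: R2 = 119

119


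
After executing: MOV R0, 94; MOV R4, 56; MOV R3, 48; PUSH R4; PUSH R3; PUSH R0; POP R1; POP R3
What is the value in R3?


Stack trace (top is rightmost):
  MOV R0, 94  → R0 = 94
  MOV R4, 56  → R4 = 56
  MOV R3, 48  → R3 = 48
  PUSH R4  → stack: [56]
  PUSH R3  → stack: [56, 48]
  PUSH R0  → stack: [56, 48, 94]
  POP R1  → R1 = 94, stack: [56, 48]
  POP R3  → R3 = 48, stack: [56]
Final: R3 = 48

48


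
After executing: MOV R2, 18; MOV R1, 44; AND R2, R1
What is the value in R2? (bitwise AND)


Register state trace:
  MOV R2, 18  → R2 = 18 (0b00010010)
  MOV R1, 44  → R1 = 44 (0b00101100)
  AND R2, R1  → R2 = 18 AND 44 = 0 (0b00000000)
Final: R2 = 0

0


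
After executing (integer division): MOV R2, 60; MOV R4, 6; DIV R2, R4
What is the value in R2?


Register state trace:
  MOV R2, 60  → R2 = 60
  MOV R4, 6  → R4 = 6
  DIV R2, R4  → R2 = 60 // 6 = 10
Final: R2 = 10

10


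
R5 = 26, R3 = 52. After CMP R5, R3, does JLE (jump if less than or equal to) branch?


Trace:
  R5 = 26, R3 = 52
  CMP R5, R3  → compares 26 vs 52
  JLE checks: is 26 less than or equal to 52?
  26 < 52, so condition is true
Branch taken: Yes

Yes


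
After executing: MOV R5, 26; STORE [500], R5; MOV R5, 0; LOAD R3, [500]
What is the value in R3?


Register and memory trace:
  MOV R5, 26  → R5 = 26
  STORE [500], R5  → mem[500] = 26
  MOV R5, 0  → R5 = 0
  LOAD R3, [500]  → R3 = mem[500] = 26
Final: R3 = 26

26


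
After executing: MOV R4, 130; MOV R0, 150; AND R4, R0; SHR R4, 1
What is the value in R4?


Register state trace:
  MOV R4, 130  → R4 = 130 (0b10000010)
  MOV R0, 150  → R0 = 150 (0b10010110)
  AND R4, R0  → R4 = 130 AND 150 = 130 (0b10000010)
  SHR R4, 1  → R4 = 130 >> 1 = 65
Final: R4 = 65

65


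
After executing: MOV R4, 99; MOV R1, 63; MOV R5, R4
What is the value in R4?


Register state trace:
  MOV R4, 99  → R4 = 99
  MOV R1, 63  → R1 = 63
  MOV R5, R4  → R5 = 99
Final: R4 = 99

99


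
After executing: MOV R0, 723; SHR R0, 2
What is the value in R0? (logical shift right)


Register state trace:
  MOV R0, 723  → R0 = 723
  SHR R0, 2  → R0 = 723 >> 2 = 723 // 2^2 = 180
Final: R0 = 180

180


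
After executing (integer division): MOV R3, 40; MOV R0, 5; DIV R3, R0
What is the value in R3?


Register state trace:
  MOV R3, 40  → R3 = 40
  MOV R0, 5  → R0 = 5
  DIV R3, R0  → R3 = 40 // 5 = 8
Final: R3 = 8

8


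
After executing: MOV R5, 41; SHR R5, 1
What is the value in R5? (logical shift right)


Register state trace:
  MOV R5, 41  → R5 = 41
  SHR R5, 1  → R5 = 41 >> 1 = 41 // 2^1 = 20
Final: R5 = 20

20


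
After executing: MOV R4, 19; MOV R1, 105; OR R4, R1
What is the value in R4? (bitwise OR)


Register state trace:
  MOV R4, 19  → R4 = 19 (0b00010011)
  MOV R1, 105  → R1 = 105 (0b01101001)
  OR R4, R1   → R4 = 19 OR 105 = 123 (0b01111011)
Final: R4 = 123

123


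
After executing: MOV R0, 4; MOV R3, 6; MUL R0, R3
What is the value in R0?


Register state trace:
  MOV R0, 4  → R0 = 4
  MOV R3, 6  → R3 = 6
  MUL R0, R3  → R0 = 4 * 6 = 24
Final: R0 = 24

24


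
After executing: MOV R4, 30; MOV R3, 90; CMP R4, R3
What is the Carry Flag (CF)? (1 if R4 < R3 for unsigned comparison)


Register state trace:
  MOV R4, 30  → R4 = 30
  MOV R3, 90  → R3 = 90
  CMP R4, R3  → unsigned 30 - 90: borrow occurs
  30 < 90, so CF = 1
CF = 1

1


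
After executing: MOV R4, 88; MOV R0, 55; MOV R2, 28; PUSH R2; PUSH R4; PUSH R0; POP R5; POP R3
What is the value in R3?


Stack trace (top is rightmost):
  MOV R4, 88  → R4 = 88
  MOV R0, 55  → R0 = 55
  MOV R2, 28  → R2 = 28
  PUSH R2  → stack: [28]
  PUSH R4  → stack: [28, 88]
  PUSH R0  → stack: [28, 88, 55]
  POP R5  → R5 = 55, stack: [28, 88]
  POP R3  → R3 = 88, stack: [28]
Final: R3 = 88

88


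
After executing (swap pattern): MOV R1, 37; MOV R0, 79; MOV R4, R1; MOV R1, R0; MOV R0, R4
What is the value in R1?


Register state trace (swap pattern):
  MOV R1, 37  → R1 = 37
  MOV R0, 79  → R0 = 79
  MOV R4, R1  → R4 = 37  (save R1)
  MOV R1, R0  → R1 = 79  (R1 gets R0's value)
  MOV R0, R4  → R0 = 37  (R0 gets saved value)
Final: R1 = 79

79


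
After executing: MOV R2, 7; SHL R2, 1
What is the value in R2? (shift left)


Register state trace:
  MOV R2, 7  → R2 = 7
  SHL R2, 1  → R2 = 7 << 1 = 7 * 2^1 = 14
Final: R2 = 14

14


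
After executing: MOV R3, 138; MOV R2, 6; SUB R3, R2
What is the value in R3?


Register state trace:
  MOV R3, 138  → R3 = 138
  MOV R2, 6  → R2 = 6
  SUB R3, R2  → R3 = 138 - 6 = 132
Final: R3 = 132

132


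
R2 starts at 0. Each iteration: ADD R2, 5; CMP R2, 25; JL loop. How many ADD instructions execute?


Loop trace (R2 starts at 0, target 25, step 5):
  ADD #1: R2 = 0 + 5 = 5  → 5 < 25, loop
  ADD #2: R2 = 5 + 5 = 10  → 10 < 25, loop
  ADD #3: R2 = 10 + 5 = 15  → 15 < 25, loop
  ADD #4: R2 = 15 + 5 = 20  → 20 < 25, loop
  ADD #5: R2 = 20 + 5 = 25  → 25 >= 25, exit
Total ADD instructions: 5

5


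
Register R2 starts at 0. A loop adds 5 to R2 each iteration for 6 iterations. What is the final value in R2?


Starting value: R2 = 0
  Iter 1: R2 = 0 + 5 = 5
  Iter 2: R2 = 5 + 5 = 10
  Iter 3: R2 = 10 + 5 = 15
  Iter 4: R2 = 15 + 5 = 20
  Iter 5: R2 = 20 + 5 = 25
  Iter 6: R2 = 25 + 5 = 30
Final: R2 = 30

30


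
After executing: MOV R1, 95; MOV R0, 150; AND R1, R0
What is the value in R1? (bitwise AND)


Register state trace:
  MOV R1, 95  → R1 = 95 (0b01011111)
  MOV R0, 150  → R0 = 150 (0b10010110)
  AND R1, R0  → R1 = 95 AND 150 = 22 (0b00010110)
Final: R1 = 22

22


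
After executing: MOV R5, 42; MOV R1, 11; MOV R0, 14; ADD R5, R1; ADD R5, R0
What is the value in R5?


Register state trace:
  MOV R5, 42  → R5 = 42
  MOV R1, 11  → R1 = 11
  MOV R0, 14  → R0 = 14
  ADD R5, R1  → R5 = 42 + 11 = 53
  ADD R5, R0  → R5 = 53 + 14 = 67
Final: R5 = 67

67


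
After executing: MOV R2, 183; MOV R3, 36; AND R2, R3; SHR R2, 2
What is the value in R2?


Register state trace:
  MOV R2, 183  → R2 = 183 (0b10110111)
  MOV R3, 36  → R3 = 36 (0b00100100)
  AND R2, R3  → R2 = 183 AND 36 = 36 (0b00100100)
  SHR R2, 2  → R2 = 36 >> 2 = 9
Final: R2 = 9

9


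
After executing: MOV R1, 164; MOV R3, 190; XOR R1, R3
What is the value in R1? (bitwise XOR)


Register state trace:
  MOV R1, 164  → R1 = 164 (0b10100100)
  MOV R3, 190  → R3 = 190 (0b10111110)
  XOR R1, R3  → R1 = 164 XOR 190 = 26 (0b00011010)
Final: R1 = 26

26


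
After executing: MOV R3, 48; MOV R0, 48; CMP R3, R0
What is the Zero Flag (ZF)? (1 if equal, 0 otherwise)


Register state trace:
  MOV R3, 48  → R3 = 48
  MOV R0, 48  → R0 = 48
  CMP R3, R0  → computes 48 - 48 = 0
  Result is zero, so values are equal
ZF = 1

1


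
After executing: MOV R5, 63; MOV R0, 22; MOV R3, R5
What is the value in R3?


Register state trace:
  MOV R5, 63  → R5 = 63
  MOV R0, 22  → R0 = 22
  MOV R3, R5  → R3 = 63
Final: R3 = 63

63


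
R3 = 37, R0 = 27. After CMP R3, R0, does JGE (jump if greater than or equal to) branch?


Trace:
  R3 = 37, R0 = 27
  CMP R3, R0  → compares 37 vs 27
  JGE checks: is 37 greater than or equal to 27?
  37 > 27, so condition is true
Branch taken: Yes

Yes


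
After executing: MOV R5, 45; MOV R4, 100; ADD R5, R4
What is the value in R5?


Register state trace:
  MOV R5, 45  → R5 = 45
  MOV R4, 100  → R4 = 100
  ADD R5, R4  → R5 = 45 + 100 = 145
Final: R5 = 145

145


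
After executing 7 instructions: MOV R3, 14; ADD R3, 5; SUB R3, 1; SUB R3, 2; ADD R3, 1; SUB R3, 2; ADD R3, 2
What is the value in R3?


Register state trace:
  MOV R3, 14  → R3 = 14
  ADD R3, 5  → R3 = 14 + 5 = 19
  SUB R3, 1  → R3 = 19 - 1 = 18
  SUB R3, 2  → R3 = 18 - 2 = 16
  ADD R3, 1  → R3 = 16 + 1 = 17
  SUB R3, 2  → R3 = 17 - 2 = 15
  ADD R3, 2  → R3 = 15 + 2 = 17
Final: R3 = 17

17


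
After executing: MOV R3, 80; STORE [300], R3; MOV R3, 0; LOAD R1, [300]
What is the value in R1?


Register and memory trace:
  MOV R3, 80  → R3 = 80
  STORE [300], R3  → mem[300] = 80
  MOV R3, 0  → R3 = 0
  LOAD R1, [300]  → R1 = mem[300] = 80
Final: R1 = 80

80


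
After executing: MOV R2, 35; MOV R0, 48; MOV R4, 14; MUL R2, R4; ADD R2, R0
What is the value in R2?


Register state trace:
  MOV R2, 35  → R2 = 35
  MOV R0, 48  → R0 = 48
  MOV R4, 14  → R4 = 14
  MUL R2, R4  → R2 = 35 * 14 = 490
  ADD R2, R0  → R2 = 490 + 48 = 538
Final: R2 = 538

538


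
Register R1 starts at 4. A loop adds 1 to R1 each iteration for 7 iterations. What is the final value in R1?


Starting value: R1 = 4
  Iter 1: R1 = 4 + 1 = 5
  Iter 2: R1 = 5 + 1 = 6
  Iter 3: R1 = 6 + 1 = 7
  Iter 4: R1 = 7 + 1 = 8
  Iter 5: R1 = 8 + 1 = 9
  Iter 6: R1 = 9 + 1 = 10
  Iter 7: R1 = 10 + 1 = 11
Final: R1 = 11

11


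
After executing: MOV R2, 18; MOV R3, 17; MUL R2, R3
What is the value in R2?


Register state trace:
  MOV R2, 18  → R2 = 18
  MOV R3, 17  → R3 = 17
  MUL R2, R3  → R2 = 18 * 17 = 306
Final: R2 = 306

306


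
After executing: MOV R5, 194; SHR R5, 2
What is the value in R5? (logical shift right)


Register state trace:
  MOV R5, 194  → R5 = 194
  SHR R5, 2  → R5 = 194 >> 2 = 194 // 2^2 = 48
Final: R5 = 48

48


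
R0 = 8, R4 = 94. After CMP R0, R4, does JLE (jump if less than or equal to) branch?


Trace:
  R0 = 8, R4 = 94
  CMP R0, R4  → compares 8 vs 94
  JLE checks: is 8 less than or equal to 94?
  8 < 94, so condition is true
Branch taken: Yes

Yes


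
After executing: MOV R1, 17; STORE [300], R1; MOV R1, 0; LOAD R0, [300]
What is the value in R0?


Register and memory trace:
  MOV R1, 17  → R1 = 17
  STORE [300], R1  → mem[300] = 17
  MOV R1, 0  → R1 = 0
  LOAD R0, [300]  → R0 = mem[300] = 17
Final: R0 = 17

17


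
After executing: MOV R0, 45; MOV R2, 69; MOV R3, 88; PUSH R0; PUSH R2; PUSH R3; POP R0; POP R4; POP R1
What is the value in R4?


Stack trace (top is rightmost):
  MOV R0, 45  → R0 = 45
  MOV R2, 69  → R2 = 69
  MOV R3, 88  → R3 = 88
  PUSH R0  → stack: [45]
  PUSH R2  → stack: [45, 69]
  PUSH R3  → stack: [45, 69, 88]
  POP R0  → R0 = 88, stack: [45, 69]
  POP R4  → R4 = 69, stack: [45]
  POP R1  → R1 = 45, stack: []
Final: R4 = 69

69


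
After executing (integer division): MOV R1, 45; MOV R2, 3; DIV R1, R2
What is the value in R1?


Register state trace:
  MOV R1, 45  → R1 = 45
  MOV R2, 3  → R2 = 3
  DIV R1, R2  → R1 = 45 // 3 = 15
Final: R1 = 15

15


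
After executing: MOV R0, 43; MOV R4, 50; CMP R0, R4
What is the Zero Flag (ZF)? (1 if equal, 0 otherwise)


Register state trace:
  MOV R0, 43  → R0 = 43
  MOV R4, 50  → R4 = 50
  CMP R0, R4  → computes 43 - 50 = -7
  Result is nonzero, so values are not equal
ZF = 0

0


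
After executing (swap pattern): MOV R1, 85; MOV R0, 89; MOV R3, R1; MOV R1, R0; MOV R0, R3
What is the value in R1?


Register state trace (swap pattern):
  MOV R1, 85  → R1 = 85
  MOV R0, 89  → R0 = 89
  MOV R3, R1  → R3 = 85  (save R1)
  MOV R1, R0  → R1 = 89  (R1 gets R0's value)
  MOV R0, R3  → R0 = 85  (R0 gets saved value)
Final: R1 = 89

89


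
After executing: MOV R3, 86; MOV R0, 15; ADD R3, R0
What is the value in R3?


Register state trace:
  MOV R3, 86  → R3 = 86
  MOV R0, 15  → R0 = 15
  ADD R3, R0  → R3 = 86 + 15 = 101
Final: R3 = 101

101


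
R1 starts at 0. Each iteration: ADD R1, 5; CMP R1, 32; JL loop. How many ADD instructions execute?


Loop trace (R1 starts at 0, target 32, step 5):
  ADD #1: R1 = 0 + 5 = 5  → 5 < 32, loop
  ADD #2: R1 = 5 + 5 = 10  → 10 < 32, loop
  ADD #3: R1 = 10 + 5 = 15  → 15 < 32, loop
  ADD #4: R1 = 15 + 5 = 20  → 20 < 32, loop
  ADD #5: R1 = 20 + 5 = 25  → 25 < 32, loop
  ADD #6: R1 = 25 + 5 = 30  → 30 < 32, loop
  ADD #7: R1 = 30 + 5 = 35  → 35 >= 32, exit
Total ADD instructions: 7

7


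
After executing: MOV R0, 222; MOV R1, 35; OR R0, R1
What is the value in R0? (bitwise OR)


Register state trace:
  MOV R0, 222  → R0 = 222 (0b11011110)
  MOV R1, 35  → R1 = 35 (0b00100011)
  OR R0, R1   → R0 = 222 OR 35 = 255 (0b11111111)
Final: R0 = 255

255


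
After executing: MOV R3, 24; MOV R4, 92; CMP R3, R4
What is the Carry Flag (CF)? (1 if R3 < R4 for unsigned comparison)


Register state trace:
  MOV R3, 24  → R3 = 24
  MOV R4, 92  → R4 = 92
  CMP R3, R4  → unsigned 24 - 92: borrow occurs
  24 < 92, so CF = 1
CF = 1

1


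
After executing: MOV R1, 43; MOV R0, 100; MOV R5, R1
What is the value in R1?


Register state trace:
  MOV R1, 43  → R1 = 43
  MOV R0, 100  → R0 = 100
  MOV R5, R1  → R5 = 43
Final: R1 = 43

43


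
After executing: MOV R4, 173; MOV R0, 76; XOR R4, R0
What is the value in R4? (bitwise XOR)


Register state trace:
  MOV R4, 173  → R4 = 173 (0b10101101)
  MOV R0, 76  → R0 = 76 (0b01001100)
  XOR R4, R0  → R4 = 173 XOR 76 = 225 (0b11100001)
Final: R4 = 225

225


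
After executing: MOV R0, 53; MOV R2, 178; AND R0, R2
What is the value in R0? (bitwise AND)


Register state trace:
  MOV R0, 53  → R0 = 53 (0b00110101)
  MOV R2, 178  → R2 = 178 (0b10110010)
  AND R0, R2  → R0 = 53 AND 178 = 48 (0b00110000)
Final: R0 = 48

48
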